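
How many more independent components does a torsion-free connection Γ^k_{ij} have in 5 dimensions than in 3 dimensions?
Independent components in n dimensions: n × n(n+1)/2 = n^2(n+1)/2.
5D: 5 × 15 = 75
3D: 3 × 6 = 18
Difference = 75 - 18 = 57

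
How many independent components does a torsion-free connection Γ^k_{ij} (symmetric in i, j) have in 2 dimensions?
Γ^k_{ij} has n choices for the upper index and n(n+1)/2 independent symmetric lower index pairs.
Total = 2 × 2×3/2 = 2 × 3 = 6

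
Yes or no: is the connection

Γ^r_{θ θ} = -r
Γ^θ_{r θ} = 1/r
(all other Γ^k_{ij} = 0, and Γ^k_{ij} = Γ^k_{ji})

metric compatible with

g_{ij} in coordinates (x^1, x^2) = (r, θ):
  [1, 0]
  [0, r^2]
Using ∇_k g_{ij} = ∂_k g_{ij} - Γ^m_{ki} g_{mj} - Γ^m_{kj} g_{im}:
e.g. ∇_r g_{θθ} = (2*r) - (r) - (r) = 0
Every component ∇_k g_{ij} vanishes: the connection is metric compatible.
Yes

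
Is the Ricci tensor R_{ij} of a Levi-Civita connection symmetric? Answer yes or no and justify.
R_{ij} = R^k_{ikj}; the pair symmetry R_{kilj} = R_{ljki} gives R_{ij} = R_{ji}.
Yes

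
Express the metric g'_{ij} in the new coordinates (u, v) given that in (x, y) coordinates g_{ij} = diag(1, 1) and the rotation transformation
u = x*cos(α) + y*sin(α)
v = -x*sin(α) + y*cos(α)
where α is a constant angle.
Invert the transformation: x = u*cos(α) - v*sin(α), y = u*sin(α) + v*cos(α)
g'_{ij} = (∂x^k/∂x'^i)(∂x^l/∂x'^j) g_{kl}; with g_{kl} = δ_{kl} this is Σ_k (∂x^k/∂x'^i)(∂x^k/∂x'^j).
Jacobian: ∂x/∂u = cos(α), ∂x/∂v = -sin(α), ∂y/∂u = sin(α), ∂y/∂v = cos(α)
g'_{uu} = (cos(α))(cos(α)) + (sin(α))(sin(α)) = 1
g'_{uv} = (cos(α))(-sin(α)) + (sin(α))(cos(α)) = 0
g'_{vv} = (-sin(α))(-sin(α)) + (cos(α))(cos(α)) = 1
g'_{ij} = diag(1, 1)
The Euclidean metric is invariant under rotations.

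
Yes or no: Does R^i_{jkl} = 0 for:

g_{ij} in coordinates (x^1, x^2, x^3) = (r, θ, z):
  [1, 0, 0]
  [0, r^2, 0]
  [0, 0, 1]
Non-zero Christoffel symbols:
Γ^r_{θ θ} = -r
Γ^θ_{r θ} = 1/r
Ricci tensor: R_{rr} = 0, R_{rθ} = 0, R_{rz} = 0, R_{θθ} = 0, R_{θz} = 0, R_{zz} = 0
All R_{ij} vanish; in 3 dimensions the Riemann tensor is fully determined by the Ricci tensor, so R^i_{jkl} = 0: the metric is flat (curvilinear coordinates on flat space).
Yes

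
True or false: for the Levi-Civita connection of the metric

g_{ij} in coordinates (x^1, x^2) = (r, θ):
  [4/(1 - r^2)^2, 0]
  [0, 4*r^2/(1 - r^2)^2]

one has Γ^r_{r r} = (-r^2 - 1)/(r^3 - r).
Γ^r_{r r} = (1/2) g^{rr} (∂_r g_{rr} + ∂_r g_{rr} - ∂_r g_{rr}) = (1/2)((1 - r^2)^2/4)((16*r/(1 - r^2)^3) + (16*r/(1 - r^2)^3) - (16*r/(1 - r^2)^3)) = 2*r/(1 - r^2)
This differs from the proposed value (-r^2 - 1)/(r^3 - r).
False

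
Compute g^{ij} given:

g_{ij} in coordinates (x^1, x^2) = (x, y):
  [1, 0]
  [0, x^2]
The metric is diagonal, so g^{ij} is diagonal with entries 1/g_{ii}: diag(1, 1/(x^2)).
g^{ij}:
  [1, 0]
  [0, 1/x^2]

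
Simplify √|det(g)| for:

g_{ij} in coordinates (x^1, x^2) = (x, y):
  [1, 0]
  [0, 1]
det(g) = 1
√|det(g)| = 1
Volume element: dV = 1 dx dy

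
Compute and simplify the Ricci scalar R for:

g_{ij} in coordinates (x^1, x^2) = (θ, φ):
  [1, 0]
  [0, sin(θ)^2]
Non-zero Christoffel symbols (Γ^k_{ij} = Γ^k_{ji}):
Γ^θ_{φ φ} = -sin(2*θ)/2
Γ^φ_{θ φ} = 1/tan(θ)
Ricci tensor (R_{ij} = R^k_{ikj}): R_{θθ} = 1, R_{θφ} = 0, R_{φφ} = sin(θ)^2
Inverse metric: g^{θθ} = 1, g^{φφ} = 1/sin(θ)^2
R = g^{ij} R_{ij} = (1)(1) + (1/sin(θ)^2)(sin(θ)^2) = 2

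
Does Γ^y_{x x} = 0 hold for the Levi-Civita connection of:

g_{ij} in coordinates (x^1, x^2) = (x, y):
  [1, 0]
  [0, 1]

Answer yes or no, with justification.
Γ^y_{x x} = (1/2) g^{yy} (∂_x g_{yx} + ∂_x g_{yx} - ∂_y g_{xx}) = (1/2)(1)((0) + (0) - (0)) = 0
This equals the proposed value 0.
Yes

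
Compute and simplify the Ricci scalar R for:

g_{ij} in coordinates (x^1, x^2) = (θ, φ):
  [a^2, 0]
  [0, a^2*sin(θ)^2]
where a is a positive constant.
Non-zero Christoffel symbols (Γ^k_{ij} = Γ^k_{ji}):
Γ^θ_{φ φ} = -sin(2*θ)/2
Γ^φ_{θ φ} = 1/tan(θ)
Ricci tensor (R_{ij} = R^k_{ikj}): R_{θθ} = 1, R_{θφ} = 0, R_{φφ} = sin(θ)^2
Inverse metric: g^{θθ} = 1/a^2, g^{φφ} = 1/(a^2*sin(θ)^2)
R = g^{ij} R_{ij} = (1/a^2)(1) + (1/(a^2*sin(θ)^2))(sin(θ)^2) = 2/a^2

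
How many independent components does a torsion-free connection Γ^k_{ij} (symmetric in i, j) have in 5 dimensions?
Γ^k_{ij} has n choices for the upper index and n(n+1)/2 independent symmetric lower index pairs.
Total = 5 × 5×6/2 = 5 × 15 = 75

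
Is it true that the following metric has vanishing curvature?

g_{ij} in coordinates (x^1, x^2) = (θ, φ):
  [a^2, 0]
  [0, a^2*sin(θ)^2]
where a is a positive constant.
Non-zero Christoffel symbols:
Γ^θ_{φ φ} = -sin(2*θ)/2
Γ^φ_{θ φ} = 1/tan(θ)
Ricci tensor: R_{θθ} = 1, R_{θφ} = 0, R_{φφ} = sin(θ)^2
The Ricci tensor is non-zero, so the Riemann tensor is non-zero: not flat.
No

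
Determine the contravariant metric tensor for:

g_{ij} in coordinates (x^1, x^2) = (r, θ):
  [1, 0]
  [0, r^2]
The metric is diagonal, so g^{ij} is diagonal with entries 1/g_{ii}: diag(1, 1/(r^2)).
g^{ij}:
  [1, 0]
  [0, 1/r^2]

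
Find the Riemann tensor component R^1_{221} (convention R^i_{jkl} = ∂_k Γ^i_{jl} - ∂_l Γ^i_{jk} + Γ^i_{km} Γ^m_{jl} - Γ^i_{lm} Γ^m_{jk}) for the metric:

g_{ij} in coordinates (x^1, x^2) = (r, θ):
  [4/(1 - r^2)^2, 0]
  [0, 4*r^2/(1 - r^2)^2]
Non-zero Christoffel symbols (Γ^k_{ij} = Γ^k_{ji}):
Γ^r_{r r} = 2*r/(1 - r^2)
Γ^r_{θ θ} = (r^3 + r)/(r^2 - 1)
Γ^θ_{r θ} = (-r^2 - 1)/(r^3 - r)
R^r_{θ θ r} = ∂_θ Γ^r_{θ r} - ∂_r Γ^r_{θ θ} + Γ^r_{θ m} Γ^m_{θ r} - Γ^r_{r m} Γ^m_{θ θ}
  = (0) - ((r^4 - 4*r^2 - 1)/(r^2 - 1)^2) + (-(r^2 + 1)^2/(r^2 - 1)^2) - (-2*r^2*(r^2 + 1)/(r^2 - 1)^2) = 4*r^2/(r^2 - 1)^2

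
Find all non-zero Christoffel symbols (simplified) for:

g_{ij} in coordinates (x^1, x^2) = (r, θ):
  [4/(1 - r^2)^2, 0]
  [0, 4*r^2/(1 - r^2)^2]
Using Γ^k_{ij} = (1/2) g^{km} (∂_i g_{mj} + ∂_j g_{mi} - ∂_m g_{ij}); the metric is diagonal, so only the m = k term contributes.
Non-zero symbols (using the symmetry Γ^k_{ij} = Γ^k_{ji}):
Γ^r_{r r} = (1/2) g^{rr} (∂_r g_{rr} + ∂_r g_{rr} - ∂_r g_{rr}) = (1/2)((1 - r^2)^2/4)((16*r/(1 - r^2)^3) + (16*r/(1 - r^2)^3) - (16*r/(1 - r^2)^3)) = 2*r/(1 - r^2)
Γ^r_{θ θ} = (1/2) g^{rr} (∂_θ g_{rθ} + ∂_θ g_{rθ} - ∂_r g_{θθ}) = (1/2)((1 - r^2)^2/4)((0) + (0) - (-8*(r^3 + r)/(r^2 - 1)^3)) = (r^3 + r)/(r^2 - 1)
Γ^θ_{r θ} = (1/2) g^{θθ} (∂_r g_{θθ} + ∂_θ g_{θr} - ∂_θ g_{rθ}) = (1/2)((1 - r^2)^2/(4*r^2))((-8*(r^3 + r)/(r^2 - 1)^3) + (0) - (0)) = (-r^2 - 1)/(r^3 - r)
All other Christoffel symbols are zero.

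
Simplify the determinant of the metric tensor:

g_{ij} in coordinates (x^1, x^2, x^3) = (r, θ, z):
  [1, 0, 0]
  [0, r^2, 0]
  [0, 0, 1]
Diagonal metric: det(g) = g_{11}·g_{22}·g_{33}
= (1)·(r^2)·(1)
det(g) = r^2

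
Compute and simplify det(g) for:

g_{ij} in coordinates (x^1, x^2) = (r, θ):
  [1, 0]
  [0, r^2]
For a 2×2 metric: det(g) = g_{11}·g_{22} - g_{12}·g_{21}
= (1)·(r^2) - (0)·(0)
= r^2 - 0
det(g) = r^2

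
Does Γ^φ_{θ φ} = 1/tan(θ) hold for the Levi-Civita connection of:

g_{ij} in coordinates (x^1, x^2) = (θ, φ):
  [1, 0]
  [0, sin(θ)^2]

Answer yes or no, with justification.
Γ^φ_{θ φ} = (1/2) g^{φφ} (∂_θ g_{φφ} + ∂_φ g_{φθ} - ∂_φ g_{θφ}) = (1/2)(1/sin(θ)^2)((sin(2*θ)) + (0) - (0)) = 1/tan(θ)
This equals the proposed value 1/tan(θ).
Yes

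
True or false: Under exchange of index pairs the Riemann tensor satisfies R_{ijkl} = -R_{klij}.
The pair-exchange symmetry has a plus sign: R_{ijkl} = +R_{klij}.
False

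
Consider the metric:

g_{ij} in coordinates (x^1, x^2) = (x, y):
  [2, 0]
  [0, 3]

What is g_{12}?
With x^1 = x, x^2 = y, g_{12} = g_{xy} is the row-1, column-2 entry of the matrix.
g_{12} = 0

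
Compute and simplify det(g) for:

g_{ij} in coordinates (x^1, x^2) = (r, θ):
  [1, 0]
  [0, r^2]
For a 2×2 metric: det(g) = g_{11}·g_{22} - g_{12}·g_{21}
= (1)·(r^2) - (0)·(0)
= r^2 - 0
det(g) = r^2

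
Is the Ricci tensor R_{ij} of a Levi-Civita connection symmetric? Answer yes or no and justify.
R_{ij} = R^k_{ikj}; the pair symmetry R_{kilj} = R_{ljki} gives R_{ij} = R_{ji}.
Yes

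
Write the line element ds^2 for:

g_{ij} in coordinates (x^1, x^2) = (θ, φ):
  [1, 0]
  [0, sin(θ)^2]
ds^2 = g_{ij} dx^i dx^j; only the non-zero components contribute.
ds^2 = dθ^2 + sin(θ)^2 dφ^2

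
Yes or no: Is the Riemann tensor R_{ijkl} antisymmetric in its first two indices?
R_{ijkl} = -R_{jikl} (follows from metric compatibility).
Yes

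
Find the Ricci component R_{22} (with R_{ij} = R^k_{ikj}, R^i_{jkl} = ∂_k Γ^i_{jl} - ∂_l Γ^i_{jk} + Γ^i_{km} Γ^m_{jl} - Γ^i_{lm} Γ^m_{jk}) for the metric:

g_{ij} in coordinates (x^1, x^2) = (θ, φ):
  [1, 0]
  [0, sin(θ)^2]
Non-zero Christoffel symbols (Γ^k_{ij} = Γ^k_{ji}):
Γ^θ_{φ φ} = -sin(2*θ)/2
Γ^φ_{θ φ} = 1/tan(θ)
R^θ_{φ θ φ} = ∂_θ Γ^θ_{φ φ} - ∂_φ Γ^θ_{φ θ} + Γ^θ_{θ m} Γ^m_{φ φ} - Γ^θ_{φ m} Γ^m_{φ θ}
  = (-cos(2*θ)) - (0) + (0) - (-cos(θ)^2) = sin(θ)^2
R^φ_{φ φ φ} = 0 (a repeated index in an antisymmetric pair)
R_{φφ} = R^θ_{φ θ φ} + R^φ_{φ φ φ} = (sin(θ)^2) + (0) = sin(θ)^2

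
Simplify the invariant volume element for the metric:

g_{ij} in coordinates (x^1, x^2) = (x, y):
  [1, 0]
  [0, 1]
det(g) = 1
√|det(g)| = 1
Volume element: dV = 1 dx dy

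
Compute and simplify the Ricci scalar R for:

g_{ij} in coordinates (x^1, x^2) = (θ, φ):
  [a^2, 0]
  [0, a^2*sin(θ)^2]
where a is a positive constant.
Non-zero Christoffel symbols (Γ^k_{ij} = Γ^k_{ji}):
Γ^θ_{φ φ} = -sin(2*θ)/2
Γ^φ_{θ φ} = 1/tan(θ)
Ricci tensor (R_{ij} = R^k_{ikj}): R_{θθ} = 1, R_{θφ} = 0, R_{φφ} = sin(θ)^2
Inverse metric: g^{θθ} = 1/a^2, g^{φφ} = 1/(a^2*sin(θ)^2)
R = g^{ij} R_{ij} = (1/a^2)(1) + (1/(a^2*sin(θ)^2))(sin(θ)^2) = 2/a^2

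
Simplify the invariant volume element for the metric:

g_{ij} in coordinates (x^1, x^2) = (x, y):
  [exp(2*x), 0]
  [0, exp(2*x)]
det(g) = exp(4*x)
√|det(g)| = exp(2*x)
Volume element: dV = exp(2*x) dx dy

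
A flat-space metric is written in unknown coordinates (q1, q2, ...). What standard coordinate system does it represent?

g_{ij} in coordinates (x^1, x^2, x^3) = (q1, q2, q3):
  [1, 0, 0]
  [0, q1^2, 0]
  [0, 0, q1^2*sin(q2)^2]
The line element ds^2 = dq1^2 + q1^2 dq2^2 + q1^2 sin(q2)^2 dq3^2 is dr^2 + r^2 dθ^2 + r^2 sin(θ)^2 dφ^2 with q1 = r, q2 = θ, q3 = φ.
spherical coordinates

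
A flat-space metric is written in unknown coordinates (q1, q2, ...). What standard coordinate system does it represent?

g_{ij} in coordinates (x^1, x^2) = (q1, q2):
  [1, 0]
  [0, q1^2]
The line element ds^2 = dq1^2 + q1^2 dq2^2 is dr^2 + r^2 dθ^2 with q1 = r, q2 = θ.
polar coordinates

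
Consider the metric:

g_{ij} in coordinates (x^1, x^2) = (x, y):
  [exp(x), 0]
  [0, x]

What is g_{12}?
With x^1 = x, x^2 = y, g_{12} = g_{xy} is the row-1, column-2 entry of the matrix.
g_{12} = 0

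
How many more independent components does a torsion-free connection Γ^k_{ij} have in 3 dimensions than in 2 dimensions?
Independent components in n dimensions: n × n(n+1)/2 = n^2(n+1)/2.
3D: 3 × 6 = 18
2D: 2 × 3 = 6
Difference = 18 - 6 = 12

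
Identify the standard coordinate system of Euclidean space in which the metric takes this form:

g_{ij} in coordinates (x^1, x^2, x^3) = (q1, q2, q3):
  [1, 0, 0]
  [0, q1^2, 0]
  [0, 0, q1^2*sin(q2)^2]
The line element ds^2 = dq1^2 + q1^2 dq2^2 + q1^2 sin(q2)^2 dq3^2 is dr^2 + r^2 dθ^2 + r^2 sin(θ)^2 dφ^2 with q1 = r, q2 = θ, q3 = φ.
spherical coordinates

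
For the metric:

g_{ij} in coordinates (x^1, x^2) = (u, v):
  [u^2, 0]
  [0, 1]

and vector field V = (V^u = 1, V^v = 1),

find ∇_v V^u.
Non-zero Christoffel symbols:
Γ^u_{u u} = 1/u
∇_v V^u = ∂_v V^u + Γ^u_{v j} V^j
  = (0) + (0)(1) + (0)(1)
  = 0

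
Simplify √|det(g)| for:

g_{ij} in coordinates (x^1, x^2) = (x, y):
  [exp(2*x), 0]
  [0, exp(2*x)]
det(g) = exp(4*x)
√|det(g)| = exp(2*x)
Volume element: dV = exp(2*x) dx dy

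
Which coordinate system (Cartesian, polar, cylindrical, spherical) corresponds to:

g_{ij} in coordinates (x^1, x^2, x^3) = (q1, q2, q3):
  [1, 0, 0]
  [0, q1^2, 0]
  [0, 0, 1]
The line element ds^2 = dq1^2 + q1^2 dq2^2 + dq3^2 is dr^2 + r^2 dθ^2 + dz^2 with q1 = r, q2 = θ, q3 = z.
cylindrical coordinates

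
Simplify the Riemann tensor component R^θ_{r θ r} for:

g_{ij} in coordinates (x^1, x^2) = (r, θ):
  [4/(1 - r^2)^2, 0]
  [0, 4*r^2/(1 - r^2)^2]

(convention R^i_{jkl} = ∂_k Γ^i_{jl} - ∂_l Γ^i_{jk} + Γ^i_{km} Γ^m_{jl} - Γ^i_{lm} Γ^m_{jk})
Non-zero Christoffel symbols (Γ^k_{ij} = Γ^k_{ji}):
Γ^r_{r r} = 2*r/(1 - r^2)
Γ^r_{θ θ} = (r^3 + r)/(r^2 - 1)
Γ^θ_{r θ} = (-r^2 - 1)/(r^3 - r)
R^θ_{r θ r} = ∂_θ Γ^θ_{r r} - ∂_r Γ^θ_{r θ} + Γ^θ_{θ m} Γ^m_{r r} - Γ^θ_{r m} Γ^m_{r θ}
  = (0) - ((r^4 + 4*r^2 - 1)/(r^3 - r)^2) + (2*(r^2 + 1)/(r^2 - 1)^2) - ((r^2 + 1)^2/(r^3 - r)^2) = -4/(r^2 - 1)^2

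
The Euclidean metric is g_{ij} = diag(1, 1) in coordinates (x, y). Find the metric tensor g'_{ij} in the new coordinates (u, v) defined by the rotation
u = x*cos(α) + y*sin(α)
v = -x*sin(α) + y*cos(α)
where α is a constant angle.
Invert the transformation: x = u*cos(α) - v*sin(α), y = u*sin(α) + v*cos(α)
g'_{ij} = (∂x^k/∂x'^i)(∂x^l/∂x'^j) g_{kl}; with g_{kl} = δ_{kl} this is Σ_k (∂x^k/∂x'^i)(∂x^k/∂x'^j).
Jacobian: ∂x/∂u = cos(α), ∂x/∂v = -sin(α), ∂y/∂u = sin(α), ∂y/∂v = cos(α)
g'_{uu} = (cos(α))(cos(α)) + (sin(α))(sin(α)) = 1
g'_{uv} = (cos(α))(-sin(α)) + (sin(α))(cos(α)) = 0
g'_{vv} = (-sin(α))(-sin(α)) + (cos(α))(cos(α)) = 1
g'_{ij} = diag(1, 1)
The Euclidean metric is invariant under rotations.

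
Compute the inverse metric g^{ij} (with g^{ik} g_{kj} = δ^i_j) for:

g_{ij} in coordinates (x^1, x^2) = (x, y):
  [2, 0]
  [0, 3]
The metric is diagonal, so g^{ij} is diagonal with entries 1/g_{ii}: diag(1/2, 1/3).
g^{ij}:
  [1/2, 0]
  [0, 1/3]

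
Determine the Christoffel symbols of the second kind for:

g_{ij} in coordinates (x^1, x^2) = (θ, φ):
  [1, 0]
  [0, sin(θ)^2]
Using Γ^k_{ij} = (1/2) g^{km} (∂_i g_{mj} + ∂_j g_{mi} - ∂_m g_{ij}); the metric is diagonal, so only the m = k term contributes.
Non-zero symbols (using the symmetry Γ^k_{ij} = Γ^k_{ji}):
Γ^θ_{φ φ} = (1/2) g^{θθ} (∂_φ g_{θφ} + ∂_φ g_{θφ} - ∂_θ g_{φφ}) = (1/2)(1)((0) + (0) - (sin(2*θ))) = -sin(2*θ)/2
Γ^φ_{θ φ} = (1/2) g^{φφ} (∂_θ g_{φφ} + ∂_φ g_{φθ} - ∂_φ g_{θφ}) = (1/2)(1/sin(θ)^2)((sin(2*θ)) + (0) - (0)) = 1/tan(θ)
All other Christoffel symbols are zero.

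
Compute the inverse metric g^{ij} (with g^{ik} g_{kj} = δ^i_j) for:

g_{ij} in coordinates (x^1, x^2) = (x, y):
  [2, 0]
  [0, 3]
The metric is diagonal, so g^{ij} is diagonal with entries 1/g_{ii}: diag(1/2, 1/3).
g^{ij}:
  [1/2, 0]
  [0, 1/3]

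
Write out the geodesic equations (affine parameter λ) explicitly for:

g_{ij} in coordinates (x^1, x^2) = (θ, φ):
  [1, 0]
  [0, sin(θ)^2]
Geodesic equation: d^2x^k/dλ^2 + Γ^k_{ij} (dx^i/dλ)(dx^j/dλ) = 0.
Non-zero Christoffel symbols:
Γ^θ_{φ φ} = -sin(2*θ)/2
Γ^φ_{θ φ} = 1/tan(θ)
Substituting (the symmetric pair Γ^k_{ij}, Γ^k_{ji} combines into a factor 2):
d^2θ/dλ^2 - (sin(2*θ)/2) (dφ/dλ)^2 = 0
d^2φ/dλ^2 + (2/tan(θ)) (dθ/dλ)(dφ/dλ) = 0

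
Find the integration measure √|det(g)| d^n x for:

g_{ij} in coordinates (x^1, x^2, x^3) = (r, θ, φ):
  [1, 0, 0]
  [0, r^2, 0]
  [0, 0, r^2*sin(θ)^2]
det(g) = r^4*sin(θ)^2
√|det(g)| = r^2*sin(θ) (taking 0 < θ < π so that |sin(θ)| = sin(θ))
Volume element: dV = r^2*sin(θ) dr dθ dφ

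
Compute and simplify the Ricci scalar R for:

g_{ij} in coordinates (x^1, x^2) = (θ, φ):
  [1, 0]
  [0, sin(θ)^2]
Non-zero Christoffel symbols (Γ^k_{ij} = Γ^k_{ji}):
Γ^θ_{φ φ} = -sin(2*θ)/2
Γ^φ_{θ φ} = 1/tan(θ)
Ricci tensor (R_{ij} = R^k_{ikj}): R_{θθ} = 1, R_{θφ} = 0, R_{φφ} = sin(θ)^2
Inverse metric: g^{θθ} = 1, g^{φφ} = 1/sin(θ)^2
R = g^{ij} R_{ij} = (1)(1) + (1/sin(θ)^2)(sin(θ)^2) = 2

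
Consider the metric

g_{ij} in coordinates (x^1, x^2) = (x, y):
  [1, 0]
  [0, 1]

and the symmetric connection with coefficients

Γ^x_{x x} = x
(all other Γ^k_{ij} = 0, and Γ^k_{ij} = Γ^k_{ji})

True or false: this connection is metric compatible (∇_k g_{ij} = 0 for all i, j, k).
Using ∇_k g_{ij} = ∂_k g_{ij} - Γ^m_{ki} g_{mj} - Γ^m_{kj} g_{im}:
∇_x g_{xx} = (0) - (x) - (x) = -2*x ≠ 0
So the connection is not metric compatible (it is not the Levi-Civita connection).
False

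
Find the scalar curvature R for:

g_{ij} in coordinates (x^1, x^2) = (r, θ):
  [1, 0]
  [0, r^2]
Non-zero Christoffel symbols (Γ^k_{ij} = Γ^k_{ji}):
Γ^r_{θ θ} = -r
Γ^θ_{r θ} = 1/r
Ricci tensor (R_{ij} = R^k_{ikj}): R_{rr} = 0, R_{rθ} = 0, R_{θθ} = 0
Inverse metric: g^{rr} = 1, g^{θθ} = 1/r^2
R = g^{ij} R_{ij} = (1)(0) + (1/r^2)(0) = 0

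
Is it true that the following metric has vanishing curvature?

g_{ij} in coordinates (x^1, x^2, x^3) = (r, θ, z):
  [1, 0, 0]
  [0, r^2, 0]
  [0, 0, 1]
Non-zero Christoffel symbols:
Γ^r_{θ θ} = -r
Γ^θ_{r θ} = 1/r
Ricci tensor: R_{rr} = 0, R_{rθ} = 0, R_{rz} = 0, R_{θθ} = 0, R_{θz} = 0, R_{zz} = 0
All R_{ij} vanish; in 3 dimensions the Riemann tensor is fully determined by the Ricci tensor, so R^i_{jkl} = 0: the metric is flat (curvilinear coordinates on flat space).
Yes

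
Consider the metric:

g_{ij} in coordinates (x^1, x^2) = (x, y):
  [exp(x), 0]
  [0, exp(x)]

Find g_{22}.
With x^1 = x, x^2 = y, g_{22} = g_{yy} is the row-2, column-2 entry of the matrix.
g_{22} = exp(x)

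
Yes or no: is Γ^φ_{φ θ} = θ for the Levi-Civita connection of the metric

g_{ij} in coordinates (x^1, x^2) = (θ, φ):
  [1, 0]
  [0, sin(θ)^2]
Γ^φ_{φ θ} = (1/2) g^{φφ} (∂_φ g_{φθ} + ∂_θ g_{φφ} - ∂_φ g_{φθ}) = (1/2)(1/sin(θ)^2)((0) + (sin(2*θ)) - (0)) = 1/tan(θ)
This differs from the proposed value θ.
No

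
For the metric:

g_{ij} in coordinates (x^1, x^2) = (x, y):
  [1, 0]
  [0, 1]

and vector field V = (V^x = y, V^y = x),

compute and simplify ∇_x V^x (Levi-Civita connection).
All Christoffel symbols are zero.
∇_x V^x = ∂_x V^x + Γ^x_{x j} V^j
  = (0) + (0)(y) + (0)(x)
  = 0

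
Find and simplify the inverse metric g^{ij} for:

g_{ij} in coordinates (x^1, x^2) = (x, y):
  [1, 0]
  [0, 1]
The metric is diagonal, so g^{ij} is diagonal with entries 1/g_{ii}: diag(1, 1).
g^{ij}:
  [1, 0]
  [0, 1]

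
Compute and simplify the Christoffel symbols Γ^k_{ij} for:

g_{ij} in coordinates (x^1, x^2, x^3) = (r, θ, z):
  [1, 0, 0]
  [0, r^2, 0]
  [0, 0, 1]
Using Γ^k_{ij} = (1/2) g^{km} (∂_i g_{mj} + ∂_j g_{mi} - ∂_m g_{ij}); the metric is diagonal, so only the m = k term contributes.
Non-zero symbols (using the symmetry Γ^k_{ij} = Γ^k_{ji}):
Γ^r_{θ θ} = (1/2) g^{rr} (∂_θ g_{rθ} + ∂_θ g_{rθ} - ∂_r g_{θθ}) = (1/2)(1)((0) + (0) - (2*r)) = -r
Γ^θ_{r θ} = (1/2) g^{θθ} (∂_r g_{θθ} + ∂_θ g_{θr} - ∂_θ g_{rθ}) = (1/2)(1/r^2)((2*r) + (0) - (0)) = 1/r
All other Christoffel symbols are zero.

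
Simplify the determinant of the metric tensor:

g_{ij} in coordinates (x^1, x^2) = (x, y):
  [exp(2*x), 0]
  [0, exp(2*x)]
For a 2×2 metric: det(g) = g_{11}·g_{22} - g_{12}·g_{21}
= (exp(2*x))·(exp(2*x)) - (0)·(0)
= exp(4*x) - 0
det(g) = exp(4*x)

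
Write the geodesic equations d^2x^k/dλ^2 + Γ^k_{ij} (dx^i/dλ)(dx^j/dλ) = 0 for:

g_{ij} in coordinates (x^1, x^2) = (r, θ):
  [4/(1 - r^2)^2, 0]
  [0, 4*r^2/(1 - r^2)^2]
Geodesic equation: d^2x^k/dλ^2 + Γ^k_{ij} (dx^i/dλ)(dx^j/dλ) = 0.
Non-zero Christoffel symbols:
Γ^r_{r r} = 2*r/(1 - r^2)
Γ^r_{θ θ} = (r^3 + r)/(r^2 - 1)
Γ^θ_{r θ} = (-r^2 - 1)/(r^3 - r)
Substituting (the symmetric pair Γ^k_{ij}, Γ^k_{ji} combines into a factor 2):
d^2r/dλ^2 + (2*r/(1 - r^2)) (dr/dλ)^2 + ((r^3 + r)/(r^2 - 1)) (dθ/dλ)^2 = 0
d^2θ/dλ^2 + ((-2*r^2 - 2)/(r^3 - r)) (dr/dλ)(dθ/dλ) = 0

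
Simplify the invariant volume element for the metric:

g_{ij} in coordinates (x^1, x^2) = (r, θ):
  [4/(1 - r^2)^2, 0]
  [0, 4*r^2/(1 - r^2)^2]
det(g) = 16*r^2/(1 - r^2)^4
√|det(g)| = 4*r/(r^2 - 1)^2
Volume element: dV = 4*r/(r^2 - 1)^2 dr dθ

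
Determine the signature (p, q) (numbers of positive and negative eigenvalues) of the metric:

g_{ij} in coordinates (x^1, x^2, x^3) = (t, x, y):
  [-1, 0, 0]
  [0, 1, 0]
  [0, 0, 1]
The metric is diagonal, so its eigenvalues are the diagonal entries: -1, 1, 1 (at a generic point, where coordinate-dependent entries are positive).
2 positive, 1 negative.
(2, 1) - Lorentzian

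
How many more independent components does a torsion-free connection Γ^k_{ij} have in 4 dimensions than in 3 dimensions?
Independent components in n dimensions: n × n(n+1)/2 = n^2(n+1)/2.
4D: 4 × 10 = 40
3D: 3 × 6 = 18
Difference = 40 - 18 = 22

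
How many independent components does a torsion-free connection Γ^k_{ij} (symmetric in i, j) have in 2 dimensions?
Γ^k_{ij} has n choices for the upper index and n(n+1)/2 independent symmetric lower index pairs.
Total = 2 × 2×3/2 = 2 × 3 = 6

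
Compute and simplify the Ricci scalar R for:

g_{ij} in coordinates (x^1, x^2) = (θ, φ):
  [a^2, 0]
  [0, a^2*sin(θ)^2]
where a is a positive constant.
Non-zero Christoffel symbols (Γ^k_{ij} = Γ^k_{ji}):
Γ^θ_{φ φ} = -sin(2*θ)/2
Γ^φ_{θ φ} = 1/tan(θ)
Ricci tensor (R_{ij} = R^k_{ikj}): R_{θθ} = 1, R_{θφ} = 0, R_{φφ} = sin(θ)^2
Inverse metric: g^{θθ} = 1/a^2, g^{φφ} = 1/(a^2*sin(θ)^2)
R = g^{ij} R_{ij} = (1/a^2)(1) + (1/(a^2*sin(θ)^2))(sin(θ)^2) = 2/a^2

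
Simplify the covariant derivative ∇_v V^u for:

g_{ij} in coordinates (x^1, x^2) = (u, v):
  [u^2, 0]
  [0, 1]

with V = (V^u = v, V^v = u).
Non-zero Christoffel symbols:
Γ^u_{u u} = 1/u
∇_v V^u = ∂_v V^u + Γ^u_{v j} V^j
  = (1) + (0)(v) + (0)(u)
  = 1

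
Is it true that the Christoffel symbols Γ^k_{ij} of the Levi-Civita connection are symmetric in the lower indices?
The Levi-Civita connection is torsion-free, which is exactly Γ^k_{ij} = Γ^k_{ji}.
Yes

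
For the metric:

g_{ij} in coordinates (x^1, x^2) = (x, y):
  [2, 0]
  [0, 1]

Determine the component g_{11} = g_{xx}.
With x^1 = x, x^2 = y, g_{11} = g_{xx} is the row-1, column-1 entry of the matrix.
g_{11} = 2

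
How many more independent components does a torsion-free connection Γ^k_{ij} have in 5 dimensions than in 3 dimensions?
Independent components in n dimensions: n × n(n+1)/2 = n^2(n+1)/2.
5D: 5 × 15 = 75
3D: 3 × 6 = 18
Difference = 75 - 18 = 57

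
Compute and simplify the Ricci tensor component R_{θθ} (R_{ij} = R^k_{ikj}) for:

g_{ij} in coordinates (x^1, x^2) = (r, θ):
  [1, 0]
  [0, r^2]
Non-zero Christoffel symbols (Γ^k_{ij} = Γ^k_{ji}):
Γ^r_{θ θ} = -r
Γ^θ_{r θ} = 1/r
R^r_{θ r θ} = ∂_r Γ^r_{θ θ} - ∂_θ Γ^r_{θ r} + Γ^r_{r m} Γ^m_{θ θ} - Γ^r_{θ m} Γ^m_{θ r}
  = (-1) - (0) + (0) - (-1) = 0
R^θ_{θ θ θ} = 0 (a repeated index in an antisymmetric pair)
R_{θθ} = R^r_{θ r θ} + R^θ_{θ θ θ} = (0) + (0) = 0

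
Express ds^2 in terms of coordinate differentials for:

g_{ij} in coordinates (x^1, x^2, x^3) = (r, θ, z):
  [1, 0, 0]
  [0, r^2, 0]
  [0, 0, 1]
ds^2 = g_{ij} dx^i dx^j; only the non-zero components contribute.
ds^2 = dr^2 + r^2 dθ^2 + dz^2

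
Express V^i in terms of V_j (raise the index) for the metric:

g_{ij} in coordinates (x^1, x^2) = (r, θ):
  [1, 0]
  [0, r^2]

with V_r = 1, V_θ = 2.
Inverse metric (diagonal): g^{rr} = 1, g^{θθ} = 1/r^2
V^i = g^{ij} V_j:
V^r = (1)(1) + (0)(2) = 1
V^θ = (0)(1) + (1/r^2)(2) = 2/r^2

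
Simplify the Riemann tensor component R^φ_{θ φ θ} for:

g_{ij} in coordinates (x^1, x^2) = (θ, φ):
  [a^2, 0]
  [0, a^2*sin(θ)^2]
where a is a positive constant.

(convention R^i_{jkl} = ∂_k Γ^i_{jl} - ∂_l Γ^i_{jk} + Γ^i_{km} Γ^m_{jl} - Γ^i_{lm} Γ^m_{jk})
Non-zero Christoffel symbols (Γ^k_{ij} = Γ^k_{ji}):
Γ^θ_{φ φ} = -sin(2*θ)/2
Γ^φ_{θ φ} = 1/tan(θ)
R^φ_{θ φ θ} = ∂_φ Γ^φ_{θ θ} - ∂_θ Γ^φ_{θ φ} + Γ^φ_{φ m} Γ^m_{θ θ} - Γ^φ_{θ m} Γ^m_{θ φ}
  = (0) - (-1/sin(θ)^2) + (0) - (1/tan(θ)^2) = 1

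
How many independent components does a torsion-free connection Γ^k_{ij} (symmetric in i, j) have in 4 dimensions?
Γ^k_{ij} has n choices for the upper index and n(n+1)/2 independent symmetric lower index pairs.
Total = 4 × 4×5/2 = 4 × 10 = 40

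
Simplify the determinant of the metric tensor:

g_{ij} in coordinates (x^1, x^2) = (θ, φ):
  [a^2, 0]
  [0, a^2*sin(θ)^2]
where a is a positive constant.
For a 2×2 metric: det(g) = g_{11}·g_{22} - g_{12}·g_{21}
= (a^2)·(a^2*sin(θ)^2) - (0)·(0)
= a^4*sin(θ)^2 - 0
det(g) = a^4*sin(θ)^2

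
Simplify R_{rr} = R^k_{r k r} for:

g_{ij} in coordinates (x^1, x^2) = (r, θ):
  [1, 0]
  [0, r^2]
Non-zero Christoffel symbols (Γ^k_{ij} = Γ^k_{ji}):
Γ^r_{θ θ} = -r
Γ^θ_{r θ} = 1/r
R^r_{r r r} = 0 (a repeated index in an antisymmetric pair)
R^θ_{r θ r} = ∂_θ Γ^θ_{r r} - ∂_r Γ^θ_{r θ} + Γ^θ_{θ m} Γ^m_{r r} - Γ^θ_{r m} Γ^m_{r θ}
  = (0) - (-1/r^2) + (0) - (1/r^2) = 0
R_{rr} = R^r_{r r r} + R^θ_{r θ r} = (0) + (0) = 0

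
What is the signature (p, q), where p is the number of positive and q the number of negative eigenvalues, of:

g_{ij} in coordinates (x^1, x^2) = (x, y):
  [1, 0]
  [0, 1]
The metric is diagonal, so its eigenvalues are the diagonal entries: 1, 1 (at a generic point, where coordinate-dependent entries are positive).
2 positive, 0 negative.
(2, 0) - Riemannian (positive definite)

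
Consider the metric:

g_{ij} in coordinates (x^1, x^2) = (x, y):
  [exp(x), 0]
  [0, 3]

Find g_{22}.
With x^1 = x, x^2 = y, g_{22} = g_{yy} is the row-2, column-2 entry of the matrix.
g_{22} = 3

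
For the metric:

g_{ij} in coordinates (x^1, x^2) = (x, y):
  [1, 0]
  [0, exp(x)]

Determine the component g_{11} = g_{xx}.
With x^1 = x, x^2 = y, g_{11} = g_{xx} is the row-1, column-1 entry of the matrix.
g_{11} = 1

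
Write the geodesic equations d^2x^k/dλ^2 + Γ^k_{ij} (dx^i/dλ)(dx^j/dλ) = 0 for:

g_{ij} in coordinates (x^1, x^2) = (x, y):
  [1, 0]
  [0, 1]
Geodesic equation: d^2x^k/dλ^2 + Γ^k_{ij} (dx^i/dλ)(dx^j/dλ) = 0.
All Christoffel symbols vanish, so the geodesics are straight lines:
d^2x/dλ^2 = 0
d^2y/dλ^2 = 0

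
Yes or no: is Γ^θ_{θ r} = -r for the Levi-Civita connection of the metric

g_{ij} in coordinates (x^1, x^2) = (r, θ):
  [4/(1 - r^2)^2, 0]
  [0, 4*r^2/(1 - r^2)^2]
Γ^θ_{θ r} = (1/2) g^{θθ} (∂_θ g_{θr} + ∂_r g_{θθ} - ∂_θ g_{θr}) = (1/2)((1 - r^2)^2/(4*r^2))((0) + (-8*(r^3 + r)/(r^2 - 1)^3) - (0)) = (-r^2 - 1)/(r^3 - r)
This differs from the proposed value -r.
No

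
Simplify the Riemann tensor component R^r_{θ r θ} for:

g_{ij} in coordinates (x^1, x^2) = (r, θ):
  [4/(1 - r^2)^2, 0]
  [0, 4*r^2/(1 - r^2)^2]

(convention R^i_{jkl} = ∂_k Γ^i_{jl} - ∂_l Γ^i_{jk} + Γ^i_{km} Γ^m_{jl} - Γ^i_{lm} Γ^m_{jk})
Non-zero Christoffel symbols (Γ^k_{ij} = Γ^k_{ji}):
Γ^r_{r r} = 2*r/(1 - r^2)
Γ^r_{θ θ} = (r^3 + r)/(r^2 - 1)
Γ^θ_{r θ} = (-r^2 - 1)/(r^3 - r)
R^r_{θ r θ} = ∂_r Γ^r_{θ θ} - ∂_θ Γ^r_{θ r} + Γ^r_{r m} Γ^m_{θ θ} - Γ^r_{θ m} Γ^m_{θ r}
  = ((r^4 - 4*r^2 - 1)/(r^2 - 1)^2) - (0) + (-2*r^2*(r^2 + 1)/(r^2 - 1)^2) - (-(r^2 + 1)^2/(r^2 - 1)^2) = -4*r^2/(r^2 - 1)^2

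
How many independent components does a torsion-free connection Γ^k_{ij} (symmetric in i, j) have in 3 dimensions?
Γ^k_{ij} has n choices for the upper index and n(n+1)/2 independent symmetric lower index pairs.
Total = 3 × 3×4/2 = 3 × 6 = 18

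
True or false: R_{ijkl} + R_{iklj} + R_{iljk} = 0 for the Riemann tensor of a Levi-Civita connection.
This is the first (algebraic) Bianchi identity.
True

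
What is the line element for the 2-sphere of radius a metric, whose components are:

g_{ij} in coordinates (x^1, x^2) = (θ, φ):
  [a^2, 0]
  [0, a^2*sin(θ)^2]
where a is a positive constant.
ds^2 = g_{ij} dx^i dx^j; only the non-zero components contribute.
ds^2 = a^2 dθ^2 + a^2*sin(θ)^2 dφ^2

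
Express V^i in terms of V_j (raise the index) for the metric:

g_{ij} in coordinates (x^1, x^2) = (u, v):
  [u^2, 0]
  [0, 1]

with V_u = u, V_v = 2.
Inverse metric (diagonal): g^{uu} = 1/u^2, g^{vv} = 1
V^i = g^{ij} V_j:
V^u = (1/u^2)(u) + (0)(2) = 1/u
V^v = (0)(u) + (1)(2) = 2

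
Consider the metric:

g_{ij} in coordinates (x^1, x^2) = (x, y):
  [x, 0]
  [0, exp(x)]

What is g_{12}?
With x^1 = x, x^2 = y, g_{12} = g_{xy} is the row-1, column-2 entry of the matrix.
g_{12} = 0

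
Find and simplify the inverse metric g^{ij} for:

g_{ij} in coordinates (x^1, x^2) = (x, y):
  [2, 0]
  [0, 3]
The metric is diagonal, so g^{ij} is diagonal with entries 1/g_{ii}: diag(1/2, 1/3).
g^{ij}:
  [1/2, 0]
  [0, 1/3]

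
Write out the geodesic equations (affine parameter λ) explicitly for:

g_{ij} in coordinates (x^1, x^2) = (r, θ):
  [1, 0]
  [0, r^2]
Geodesic equation: d^2x^k/dλ^2 + Γ^k_{ij} (dx^i/dλ)(dx^j/dλ) = 0.
Non-zero Christoffel symbols:
Γ^r_{θ θ} = -r
Γ^θ_{r θ} = 1/r
Substituting (the symmetric pair Γ^k_{ij}, Γ^k_{ji} combines into a factor 2):
d^2r/dλ^2 - r (dθ/dλ)^2 = 0
d^2θ/dλ^2 + (2/r) (dr/dλ)(dθ/dλ) = 0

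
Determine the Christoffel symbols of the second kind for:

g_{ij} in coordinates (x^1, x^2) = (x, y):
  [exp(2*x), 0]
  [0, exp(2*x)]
Using Γ^k_{ij} = (1/2) g^{km} (∂_i g_{mj} + ∂_j g_{mi} - ∂_m g_{ij}); the metric is diagonal, so only the m = k term contributes.
Non-zero symbols (using the symmetry Γ^k_{ij} = Γ^k_{ji}):
Γ^x_{x x} = (1/2) g^{xx} (∂_x g_{xx} + ∂_x g_{xx} - ∂_x g_{xx}) = (1/2)(exp(-2*x))((2*exp(2*x)) + (2*exp(2*x)) - (2*exp(2*x))) = 1
Γ^x_{y y} = (1/2) g^{xx} (∂_y g_{xy} + ∂_y g_{xy} - ∂_x g_{yy}) = (1/2)(exp(-2*x))((0) + (0) - (2*exp(2*x))) = -1
Γ^y_{x y} = (1/2) g^{yy} (∂_x g_{yy} + ∂_y g_{yx} - ∂_y g_{xy}) = (1/2)(exp(-2*x))((2*exp(2*x)) + (0) - (0)) = 1
All other Christoffel symbols are zero.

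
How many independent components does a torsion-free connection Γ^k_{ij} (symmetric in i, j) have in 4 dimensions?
Γ^k_{ij} has n choices for the upper index and n(n+1)/2 independent symmetric lower index pairs.
Total = 4 × 4×5/2 = 4 × 10 = 40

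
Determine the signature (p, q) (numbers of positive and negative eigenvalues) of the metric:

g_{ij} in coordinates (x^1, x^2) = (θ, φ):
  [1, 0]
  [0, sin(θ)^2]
The metric is diagonal, so its eigenvalues are the diagonal entries: 1, sin(θ)^2 (at a generic point, where coordinate-dependent entries are positive).
2 positive, 0 negative.
(2, 0) - Riemannian (positive definite)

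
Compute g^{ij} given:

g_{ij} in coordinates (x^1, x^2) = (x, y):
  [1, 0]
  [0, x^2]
The metric is diagonal, so g^{ij} is diagonal with entries 1/g_{ii}: diag(1, 1/(x^2)).
g^{ij}:
  [1, 0]
  [0, 1/x^2]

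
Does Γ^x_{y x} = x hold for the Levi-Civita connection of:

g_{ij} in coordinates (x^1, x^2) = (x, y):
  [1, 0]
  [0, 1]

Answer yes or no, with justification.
Γ^x_{y x} = (1/2) g^{xx} (∂_y g_{xx} + ∂_x g_{xy} - ∂_x g_{yx}) = (1/2)(1)((0) + (0) - (0)) = 0
This differs from the proposed value x.
No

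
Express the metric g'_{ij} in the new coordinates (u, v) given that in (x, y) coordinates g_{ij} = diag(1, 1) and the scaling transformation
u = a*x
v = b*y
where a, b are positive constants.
Invert the transformation: x = u/a, y = v/b
g'_{ij} = (∂x^k/∂x'^i)(∂x^l/∂x'^j) g_{kl}; with g_{kl} = δ_{kl} this is Σ_k (∂x^k/∂x'^i)(∂x^k/∂x'^j).
Jacobian: ∂x/∂u = 1/a, ∂x/∂v = 0, ∂y/∂u = 0, ∂y/∂v = 1/b
g'_{uu} = (1/a)(1/a) + (0)(0) = 1/a^2
g'_{uv} = (1/a)(0) + (0)(1/b) = 0
g'_{vv} = (0)(0) + (1/b)(1/b) = 1/b^2
g'_{ij} = diag(1/a^2, 1/b^2)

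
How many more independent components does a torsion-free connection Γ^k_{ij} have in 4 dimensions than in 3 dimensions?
Independent components in n dimensions: n × n(n+1)/2 = n^2(n+1)/2.
4D: 4 × 10 = 40
3D: 3 × 6 = 18
Difference = 40 - 18 = 22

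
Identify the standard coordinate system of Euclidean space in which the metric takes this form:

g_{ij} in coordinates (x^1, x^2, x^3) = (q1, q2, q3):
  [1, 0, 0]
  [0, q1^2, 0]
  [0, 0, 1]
The line element ds^2 = dq1^2 + q1^2 dq2^2 + dq3^2 is dr^2 + r^2 dθ^2 + dz^2 with q1 = r, q2 = θ, q3 = z.
cylindrical coordinates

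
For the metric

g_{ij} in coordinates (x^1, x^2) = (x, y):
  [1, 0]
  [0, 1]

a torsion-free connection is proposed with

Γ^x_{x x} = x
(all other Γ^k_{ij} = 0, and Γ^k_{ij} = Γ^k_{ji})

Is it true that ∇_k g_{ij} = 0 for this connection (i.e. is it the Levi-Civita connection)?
Using ∇_k g_{ij} = ∂_k g_{ij} - Γ^m_{ki} g_{mj} - Γ^m_{kj} g_{im}:
∇_x g_{xx} = (0) - (x) - (x) = -2*x ≠ 0
So the connection is not metric compatible (it is not the Levi-Civita connection).
No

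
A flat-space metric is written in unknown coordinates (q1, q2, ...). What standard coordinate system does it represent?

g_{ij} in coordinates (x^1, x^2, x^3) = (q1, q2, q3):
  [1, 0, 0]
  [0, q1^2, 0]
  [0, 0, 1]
The line element ds^2 = dq1^2 + q1^2 dq2^2 + dq3^2 is dr^2 + r^2 dθ^2 + dz^2 with q1 = r, q2 = θ, q3 = z.
cylindrical coordinates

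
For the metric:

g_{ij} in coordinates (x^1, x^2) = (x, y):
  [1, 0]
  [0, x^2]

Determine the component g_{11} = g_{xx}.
With x^1 = x, x^2 = y, g_{11} = g_{xx} is the row-1, column-1 entry of the matrix.
g_{11} = 1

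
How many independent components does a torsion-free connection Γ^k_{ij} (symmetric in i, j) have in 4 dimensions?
Γ^k_{ij} has n choices for the upper index and n(n+1)/2 independent symmetric lower index pairs.
Total = 4 × 4×5/2 = 4 × 10 = 40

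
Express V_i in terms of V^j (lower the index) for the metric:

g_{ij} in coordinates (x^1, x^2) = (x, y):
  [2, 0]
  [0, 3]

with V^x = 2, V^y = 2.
V_i = g_{ij} V^j:
V_x = (2)(2) + (0)(2) = 4
V_y = (0)(2) + (3)(2) = 6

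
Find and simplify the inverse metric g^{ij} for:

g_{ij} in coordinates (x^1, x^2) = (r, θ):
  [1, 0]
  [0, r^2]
The metric is diagonal, so g^{ij} is diagonal with entries 1/g_{ii}: diag(1, 1/(r^2)).
g^{ij}:
  [1, 0]
  [0, 1/r^2]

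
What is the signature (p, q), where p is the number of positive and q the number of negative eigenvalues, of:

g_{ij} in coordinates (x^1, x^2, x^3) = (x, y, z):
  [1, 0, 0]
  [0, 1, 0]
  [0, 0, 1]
The metric is diagonal, so its eigenvalues are the diagonal entries: 1, 1, 1 (at a generic point, where coordinate-dependent entries are positive).
3 positive, 0 negative.
(3, 0) - Riemannian (positive definite)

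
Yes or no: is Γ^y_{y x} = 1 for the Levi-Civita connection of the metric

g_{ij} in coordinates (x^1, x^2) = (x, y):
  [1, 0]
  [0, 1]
Γ^y_{y x} = (1/2) g^{yy} (∂_y g_{yx} + ∂_x g_{yy} - ∂_y g_{yx}) = (1/2)(1)((0) + (0) - (0)) = 0
This differs from the proposed value 1.
No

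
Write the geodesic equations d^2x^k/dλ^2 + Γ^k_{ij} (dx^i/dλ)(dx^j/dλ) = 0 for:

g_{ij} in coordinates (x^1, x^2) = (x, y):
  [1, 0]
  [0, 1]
Geodesic equation: d^2x^k/dλ^2 + Γ^k_{ij} (dx^i/dλ)(dx^j/dλ) = 0.
All Christoffel symbols vanish, so the geodesics are straight lines:
d^2x/dλ^2 = 0
d^2y/dλ^2 = 0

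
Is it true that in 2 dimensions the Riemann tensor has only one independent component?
The number of independent components is n^2(n^2-1)/12 = 4·3/12 = 1 for n = 2 (e.g. R_{1212}).
Yes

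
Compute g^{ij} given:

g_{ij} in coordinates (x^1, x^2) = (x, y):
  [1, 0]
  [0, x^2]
The metric is diagonal, so g^{ij} is diagonal with entries 1/g_{ii}: diag(1, 1/(x^2)).
g^{ij}:
  [1, 0]
  [0, 1/x^2]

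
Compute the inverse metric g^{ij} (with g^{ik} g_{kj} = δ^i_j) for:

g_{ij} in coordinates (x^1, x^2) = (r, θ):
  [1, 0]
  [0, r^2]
The metric is diagonal, so g^{ij} is diagonal with entries 1/g_{ii}: diag(1, 1/(r^2)).
g^{ij}:
  [1, 0]
  [0, 1/r^2]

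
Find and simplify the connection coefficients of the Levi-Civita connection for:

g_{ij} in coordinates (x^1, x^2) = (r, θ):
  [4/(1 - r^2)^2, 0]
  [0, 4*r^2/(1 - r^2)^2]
Using Γ^k_{ij} = (1/2) g^{km} (∂_i g_{mj} + ∂_j g_{mi} - ∂_m g_{ij}); the metric is diagonal, so only the m = k term contributes.
Non-zero symbols (using the symmetry Γ^k_{ij} = Γ^k_{ji}):
Γ^r_{r r} = (1/2) g^{rr} (∂_r g_{rr} + ∂_r g_{rr} - ∂_r g_{rr}) = (1/2)((1 - r^2)^2/4)((16*r/(1 - r^2)^3) + (16*r/(1 - r^2)^3) - (16*r/(1 - r^2)^3)) = 2*r/(1 - r^2)
Γ^r_{θ θ} = (1/2) g^{rr} (∂_θ g_{rθ} + ∂_θ g_{rθ} - ∂_r g_{θθ}) = (1/2)((1 - r^2)^2/4)((0) + (0) - (-8*(r^3 + r)/(r^2 - 1)^3)) = (r^3 + r)/(r^2 - 1)
Γ^θ_{r θ} = (1/2) g^{θθ} (∂_r g_{θθ} + ∂_θ g_{θr} - ∂_θ g_{rθ}) = (1/2)((1 - r^2)^2/(4*r^2))((-8*(r^3 + r)/(r^2 - 1)^3) + (0) - (0)) = (-r^2 - 1)/(r^3 - r)
All other Christoffel symbols are zero.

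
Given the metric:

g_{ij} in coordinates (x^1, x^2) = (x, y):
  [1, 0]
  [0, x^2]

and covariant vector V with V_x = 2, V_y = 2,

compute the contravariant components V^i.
Inverse metric (diagonal): g^{xx} = 1, g^{yy} = 1/x^2
V^i = g^{ij} V_j:
V^x = (1)(2) + (0)(2) = 2
V^y = (0)(2) + (1/x^2)(2) = 2/x^2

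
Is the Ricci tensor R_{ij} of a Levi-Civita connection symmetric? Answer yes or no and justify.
R_{ij} = R^k_{ikj}; the pair symmetry R_{kilj} = R_{ljki} gives R_{ij} = R_{ji}.
Yes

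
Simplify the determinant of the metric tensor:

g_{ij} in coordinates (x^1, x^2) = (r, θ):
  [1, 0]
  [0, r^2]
For a 2×2 metric: det(g) = g_{11}·g_{22} - g_{12}·g_{21}
= (1)·(r^2) - (0)·(0)
= r^2 - 0
det(g) = r^2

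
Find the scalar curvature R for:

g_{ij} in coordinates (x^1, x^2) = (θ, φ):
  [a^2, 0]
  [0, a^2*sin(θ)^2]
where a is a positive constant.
Non-zero Christoffel symbols (Γ^k_{ij} = Γ^k_{ji}):
Γ^θ_{φ φ} = -sin(2*θ)/2
Γ^φ_{θ φ} = 1/tan(θ)
Ricci tensor (R_{ij} = R^k_{ikj}): R_{θθ} = 1, R_{θφ} = 0, R_{φφ} = sin(θ)^2
Inverse metric: g^{θθ} = 1/a^2, g^{φφ} = 1/(a^2*sin(θ)^2)
R = g^{ij} R_{ij} = (1/a^2)(1) + (1/(a^2*sin(θ)^2))(sin(θ)^2) = 2/a^2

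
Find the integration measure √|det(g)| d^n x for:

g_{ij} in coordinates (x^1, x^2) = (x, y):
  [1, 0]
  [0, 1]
det(g) = 1
√|det(g)| = 1
Volume element: dV = 1 dx dy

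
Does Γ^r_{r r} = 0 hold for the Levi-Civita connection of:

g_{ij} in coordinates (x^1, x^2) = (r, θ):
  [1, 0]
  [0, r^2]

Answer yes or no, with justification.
Γ^r_{r r} = (1/2) g^{rr} (∂_r g_{rr} + ∂_r g_{rr} - ∂_r g_{rr}) = (1/2)(1)((0) + (0) - (0)) = 0
This equals the proposed value 0.
Yes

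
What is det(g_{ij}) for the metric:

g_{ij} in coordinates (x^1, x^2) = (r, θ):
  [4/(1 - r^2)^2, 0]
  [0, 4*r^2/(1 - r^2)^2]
For a 2×2 metric: det(g) = g_{11}·g_{22} - g_{12}·g_{21}
= (4/(1 - r^2)^2)·(4*r^2/(1 - r^2)^2) - (0)·(0)
= 16*r^2/(1 - r^2)^4 - 0
det(g) = 16*r^2/(1 - r^2)^4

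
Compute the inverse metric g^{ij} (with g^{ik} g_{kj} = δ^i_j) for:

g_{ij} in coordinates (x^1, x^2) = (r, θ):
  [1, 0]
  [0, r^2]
The metric is diagonal, so g^{ij} is diagonal with entries 1/g_{ii}: diag(1, 1/(r^2)).
g^{ij}:
  [1, 0]
  [0, 1/r^2]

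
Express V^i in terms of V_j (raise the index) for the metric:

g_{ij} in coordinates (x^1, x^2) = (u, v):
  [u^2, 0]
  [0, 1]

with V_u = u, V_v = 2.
Inverse metric (diagonal): g^{uu} = 1/u^2, g^{vv} = 1
V^i = g^{ij} V_j:
V^u = (1/u^2)(u) + (0)(2) = 1/u
V^v = (0)(u) + (1)(2) = 2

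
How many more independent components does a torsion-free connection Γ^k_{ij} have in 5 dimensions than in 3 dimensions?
Independent components in n dimensions: n × n(n+1)/2 = n^2(n+1)/2.
5D: 5 × 15 = 75
3D: 3 × 6 = 18
Difference = 75 - 18 = 57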